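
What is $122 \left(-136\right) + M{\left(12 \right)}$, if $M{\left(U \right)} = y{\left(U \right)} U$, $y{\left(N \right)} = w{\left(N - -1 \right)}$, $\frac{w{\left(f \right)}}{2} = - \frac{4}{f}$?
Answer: $- \frac{215792}{13} \approx -16599.0$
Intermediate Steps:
$w{\left(f \right)} = - \frac{8}{f}$ ($w{\left(f \right)} = 2 \left(- \frac{4}{f}\right) = - \frac{8}{f}$)
$y{\left(N \right)} = - \frac{8}{1 + N}$ ($y{\left(N \right)} = - \frac{8}{N - -1} = - \frac{8}{N + 1} = - \frac{8}{1 + N}$)
$M{\left(U \right)} = - \frac{8 U}{1 + U}$ ($M{\left(U \right)} = - \frac{8}{1 + U} U = - \frac{8 U}{1 + U}$)
$122 \left(-136\right) + M{\left(12 \right)} = 122 \left(-136\right) - \frac{96}{1 + 12} = -16592 - \frac{96}{13} = - \frac{215792}{13}$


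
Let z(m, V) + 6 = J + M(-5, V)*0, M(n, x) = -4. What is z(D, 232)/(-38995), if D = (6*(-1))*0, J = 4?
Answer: 2/38995 ≈ 5.1289e-5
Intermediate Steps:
D = 0 (D = -6*0 = 0)
z(m, V) = -2 (z(m, V) = -6 + (4 - 4*0) = -6 + (4 + 0) = -6 + 4 = -2)
z(D, 232)/(-38995) = -2/(-38995) = -2*(-1/38995) = 2/38995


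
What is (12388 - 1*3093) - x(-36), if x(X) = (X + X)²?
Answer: 4111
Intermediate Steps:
x(X) = 4*X² (x(X) = (2*X)² = 4*X²)
(12388 - 1*3093) - x(-36) = (12388 - 1*3093) - 4*(-36)² = (12388 - 3093) - 4*1296 = 9295 - 1*5184 = 9295 - 5184 = 4111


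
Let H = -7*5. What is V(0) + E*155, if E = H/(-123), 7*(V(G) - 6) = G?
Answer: 6163/123 ≈ 50.106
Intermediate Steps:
H = -35
V(G) = 6 + G/7
E = 35/123 (E = -35/(-123) = -35*(-1/123) = 35/123 ≈ 0.28455)
V(0) + E*155 = (6 + (⅐)*0) + (35/123)*155 = (6 + 0) + 5425/123 = 6 + 5425/123 = 6163/123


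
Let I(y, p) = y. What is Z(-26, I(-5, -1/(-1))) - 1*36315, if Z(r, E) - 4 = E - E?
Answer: -36311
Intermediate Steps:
Z(r, E) = 4 (Z(r, E) = 4 + (E - E) = 4 + 0 = 4)
Z(-26, I(-5, -1/(-1))) - 1*36315 = 4 - 1*36315 = 4 - 36315 = -36311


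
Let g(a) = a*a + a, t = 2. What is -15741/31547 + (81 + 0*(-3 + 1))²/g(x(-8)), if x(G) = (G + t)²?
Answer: 20668095/4668956 ≈ 4.4267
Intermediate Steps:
x(G) = (2 + G)² (x(G) = (G + 2)² = (2 + G)²)
g(a) = a + a² (g(a) = a² + a = a + a²)
-15741/31547 + (81 + 0*(-3 + 1))²/g(x(-8)) = -15741/31547 + (81 + 0*(-3 + 1))²/(((2 - 8)²*(1 + (2 - 8)²))) = -15741*1/31547 + (81 + 0*(-2))²/(((-6)²*(1 + (-6)²))) = -15741/31547 + (81 + 0)²/((36*(1 + 36))) = -15741/31547 + 81²/((36*37)) = -15741/31547 + 6561/1332 = -15741/31547 + 6561*(1/1332) = -15741/31547 + 729/148 = 20668095/4668956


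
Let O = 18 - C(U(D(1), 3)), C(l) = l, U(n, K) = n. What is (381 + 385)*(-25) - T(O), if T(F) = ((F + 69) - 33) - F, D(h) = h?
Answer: -19186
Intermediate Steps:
O = 17 (O = 18 - 1*1 = 18 - 1 = 17)
T(F) = 36 (T(F) = ((69 + F) - 33) - F = (36 + F) - F = 36)
(381 + 385)*(-25) - T(O) = (381 + 385)*(-25) - 1*36 = 766*(-25) - 36 = -19150 - 36 = -19186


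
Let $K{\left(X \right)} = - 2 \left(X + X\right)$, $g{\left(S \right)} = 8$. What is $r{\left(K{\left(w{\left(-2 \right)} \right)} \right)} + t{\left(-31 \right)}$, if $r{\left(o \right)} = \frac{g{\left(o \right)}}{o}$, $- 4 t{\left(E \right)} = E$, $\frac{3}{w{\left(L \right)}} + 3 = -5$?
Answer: $\frac{157}{12} \approx 13.083$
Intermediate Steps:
$w{\left(L \right)} = - \frac{3}{8}$ ($w{\left(L \right)} = \frac{3}{-3 - 5} = \frac{3}{-8} = 3 \left(- \frac{1}{8}\right) = - \frac{3}{8}$)
$t{\left(E \right)} = - \frac{E}{4}$
$K{\left(X \right)} = - 4 X$ ($K{\left(X \right)} = - 2 \cdot 2 X = - 4 X$)
$r{\left(o \right)} = \frac{8}{o}$
$r{\left(K{\left(w{\left(-2 \right)} \right)} \right)} + t{\left(-31 \right)} = \frac{8}{\left(-4\right) \left(- \frac{3}{8}\right)} - - \frac{31}{4} = \frac{8}{\frac{3}{2}} + \frac{31}{4} = 8 \cdot \frac{2}{3} + \frac{31}{4} = \frac{16}{3} + \frac{31}{4} = \frac{157}{12}$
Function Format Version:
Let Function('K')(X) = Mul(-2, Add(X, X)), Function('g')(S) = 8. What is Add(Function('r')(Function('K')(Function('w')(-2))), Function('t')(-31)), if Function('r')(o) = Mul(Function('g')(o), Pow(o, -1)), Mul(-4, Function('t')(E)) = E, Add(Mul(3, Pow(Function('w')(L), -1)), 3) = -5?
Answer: Rational(157, 12) ≈ 13.083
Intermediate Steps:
Function('w')(L) = Rational(-3, 8) (Function('w')(L) = Mul(3, Pow(Add(-3, -5), -1)) = Mul(3, Pow(-8, -1)) = Mul(3, Rational(-1, 8)) = Rational(-3, 8))
Function('t')(E) = Mul(Rational(-1, 4), E)
Function('K')(X) = Mul(-4, X) (Function('K')(X) = Mul(-2, Mul(2, X)) = Mul(-4, X))
Function('r')(o) = Mul(8, Pow(o, -1))
Add(Function('r')(Function('K')(Function('w')(-2))), Function('t')(-31)) = Add(Mul(8, Pow(Mul(-4, Rational(-3, 8)), -1)), Mul(Rational(-1, 4), -31)) = Add(Mul(8, Pow(Rational(3, 2), -1)), Rational(31, 4)) = Add(Mul(8, Rational(2, 3)), Rational(31, 4)) = Add(Rational(16, 3), Rational(31, 4)) = Rational(157, 12)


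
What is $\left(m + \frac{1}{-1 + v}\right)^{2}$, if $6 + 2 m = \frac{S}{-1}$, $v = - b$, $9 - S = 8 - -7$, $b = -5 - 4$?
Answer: $\frac{1}{64} \approx 0.015625$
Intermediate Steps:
$b = -9$ ($b = -5 - 4 = -9$)
$S = -6$ ($S = 9 - \left(8 - -7\right) = 9 - \left(8 + 7\right) = 9 - 15 = -6$)
$v = 9$ ($v = \left(-1\right) \left(-9\right) = 9$)
$m = 0$ ($m = -3 + \frac{\left(-6\right) \frac{1}{-1}}{2} = -3 + \frac{\left(-6\right) \left(-1\right)}{2} = -3 + \frac{1}{2} \cdot 6 = -3 + 3 = 0$)
$\left(m + \frac{1}{-1 + v}\right)^{2} = \left(0 + \frac{1}{-1 + 9}\right)^{2} = \left(0 + \frac{1}{8}\right)^{2} = \left(\frac{1}{8}\right)^{2} = \frac{1}{64}$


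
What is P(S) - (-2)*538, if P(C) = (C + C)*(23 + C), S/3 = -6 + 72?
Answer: 88592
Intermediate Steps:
S = 198 (S = 3*(-6 + 72) = 3*66 = 198)
P(C) = 2*C*(23 + C) (P(C) = (2*C)*(23 + C) = 2*C*(23 + C))
P(S) - (-2)*538 = 2*198*(23 + 198) - (-2)*538 = 2*198*221 - 1*(-1076) = 87516 + 1076 = 88592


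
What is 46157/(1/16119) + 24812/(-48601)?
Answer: 36159371573671/48601 ≈ 7.4400e+8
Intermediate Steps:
46157/(1/16119) + 24812/(-48601) = 46157/(1/16119) + 24812*(-1/48601) = 46157*16119 - 24812/48601 = 744004683 - 24812/48601 = 36159371573671/48601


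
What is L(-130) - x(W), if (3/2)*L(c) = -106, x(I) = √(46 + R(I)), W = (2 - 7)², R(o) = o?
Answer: -212/3 - √71 ≈ -79.093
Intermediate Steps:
W = 25 (W = (-5)² = 25)
x(I) = √(46 + I)
L(c) = -212/3 (L(c) = (⅔)*(-106) = -212/3)
L(-130) - x(W) = -212/3 - √(46 + 25) = -212/3 - √71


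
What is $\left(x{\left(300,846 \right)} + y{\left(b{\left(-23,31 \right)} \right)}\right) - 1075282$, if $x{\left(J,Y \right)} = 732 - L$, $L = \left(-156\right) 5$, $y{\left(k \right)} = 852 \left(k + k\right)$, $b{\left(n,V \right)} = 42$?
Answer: $-1002202$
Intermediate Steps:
$y{\left(k \right)} = 1704 k$ ($y{\left(k \right)} = 852 \cdot 2 k = 1704 k$)
$L = -780$
$x{\left(J,Y \right)} = 1512$ ($x{\left(J,Y \right)} = 732 - -780 = 732 + 780 = 1512$)
$\left(x{\left(300,846 \right)} + y{\left(b{\left(-23,31 \right)} \right)}\right) - 1075282 = \left(1512 + 1704 \cdot 42\right) - 1075282 = \left(1512 + 71568\right) - 1075282 = 73080 - 1075282 = -1002202$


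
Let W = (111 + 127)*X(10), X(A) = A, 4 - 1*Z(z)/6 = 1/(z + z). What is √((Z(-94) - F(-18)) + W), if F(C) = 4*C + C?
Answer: √22037266/94 ≈ 49.940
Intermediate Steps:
Z(z) = 24 - 3/z (Z(z) = 24 - 6/(z + z) = 24 - 6*1/(2*z) = 24 - 3/z)
F(C) = 5*C
W = 2380 (W = (111 + 127)*10 = 238*10 = 2380)
√((Z(-94) - F(-18)) + W) = √(((24 - 3/(-94)) - 5*(-18)) + 2380) = √(((24 - 3*(-1/94)) - 1*(-90)) + 2380) = √(((24 + 3/94) + 90) + 2380) = √((2259/94 + 90) + 2380) = √(10719/94 + 2380) = √(234439/94) = √22037266/94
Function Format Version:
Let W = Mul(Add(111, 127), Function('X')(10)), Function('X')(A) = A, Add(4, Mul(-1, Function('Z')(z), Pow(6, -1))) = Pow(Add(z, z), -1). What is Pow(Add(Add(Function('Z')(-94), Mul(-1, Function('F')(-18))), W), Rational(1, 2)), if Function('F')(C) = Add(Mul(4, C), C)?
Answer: Mul(Rational(1, 94), Pow(22037266, Rational(1, 2))) ≈ 49.940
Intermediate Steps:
Function('Z')(z) = Add(24, Mul(-3, Pow(z, -1))) (Function('Z')(z) = Add(24, Mul(-6, Pow(Add(z, z), -1))) = Add(24, Mul(-6, Pow(Mul(2, z), -1))) = Add(24, Mul(-6, Mul(Rational(1, 2), Pow(z, -1)))) = Add(24, Mul(-3, Pow(z, -1))))
Function('F')(C) = Mul(5, C)
W = 2380 (W = Mul(Add(111, 127), 10) = Mul(238, 10) = 2380)
Pow(Add(Add(Function('Z')(-94), Mul(-1, Function('F')(-18))), W), Rational(1, 2)) = Pow(Add(Add(Add(24, Mul(-3, Pow(-94, -1))), Mul(-1, Mul(5, -18))), 2380), Rational(1, 2)) = Pow(Add(Add(Add(24, Mul(-3, Rational(-1, 94))), Mul(-1, -90)), 2380), Rational(1, 2)) = Pow(Add(Add(Add(24, Rational(3, 94)), 90), 2380), Rational(1, 2)) = Pow(Add(Add(Rational(2259, 94), 90), 2380), Rational(1, 2)) = Pow(Add(Rational(10719, 94), 2380), Rational(1, 2)) = Pow(Rational(234439, 94), Rational(1, 2)) = Mul(Rational(1, 94), Pow(22037266, Rational(1, 2)))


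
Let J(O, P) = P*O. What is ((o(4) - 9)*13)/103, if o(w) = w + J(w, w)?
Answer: 143/103 ≈ 1.3883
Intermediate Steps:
J(O, P) = O*P
o(w) = w + w² (o(w) = w + w*w = w + w²)
((o(4) - 9)*13)/103 = ((4*(1 + 4) - 9)*13)/103 = ((4*5 - 9)*13)*(1/103) = ((20 - 9)*13)*(1/103) = (11*13)*(1/103) = 143*(1/103) = 143/103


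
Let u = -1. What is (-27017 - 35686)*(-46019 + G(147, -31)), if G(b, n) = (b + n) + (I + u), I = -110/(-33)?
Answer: 2878109502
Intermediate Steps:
I = 10/3 (I = -110*(-1/33) = 10/3 ≈ 3.3333)
G(b, n) = 7/3 + b + n (G(b, n) = (b + n) + (10/3 - 1) = (b + n) + 7/3 = 7/3 + b + n)
(-27017 - 35686)*(-46019 + G(147, -31)) = (-27017 - 35686)*(-46019 + (7/3 + 147 - 31)) = -62703*(-46019 + 355/3) = -62703*(-137702/3) = 2878109502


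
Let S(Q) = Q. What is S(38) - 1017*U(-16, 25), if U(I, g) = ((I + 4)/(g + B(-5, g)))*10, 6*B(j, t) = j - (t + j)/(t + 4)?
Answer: 158474/31 ≈ 5112.1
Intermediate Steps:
B(j, t) = j/6 - (j + t)/(6*(4 + t)) (B(j, t) = (j - (t + j)/(t + 4))/6 = (j - (j + t)/(4 + t))/6 = j/6 - (j + t)/(6*(4 + t)))
U(I, g) = 10*(4 + I)/(g + (-15 - 6*g)/(6*(4 + g))) (U(I, g) = ((I + 4)/(g + (-g + 3*(-5) - 5*g)/(6*(4 + g))))*10 = ((4 + I)/(g + (-g - 15 - 5*g)/(6*(4 + g))))*10 = ((4 + I)/(g + (-15 - 6*g)/(6*(4 + g))))*10 = 10*(4 + I)/(g + (-15 - 6*g)/(6*(4 + g))))
S(38) - 1017*U(-16, 25) = 38 - 20340*(4 - 16)*(4 + 25)/(-5 - 2*25 + 2*25*(4 + 25)) = 38 - 20340*(-12)*29/(-5 - 50 + 2*25*29) = 38 - 20340*(-12)*29/(-5 - 50 + 1450) = 38 - 20340*(-12)*29/1395 = 38 - 1017*(-464/93) = 38 + 157296/31 = 158474/31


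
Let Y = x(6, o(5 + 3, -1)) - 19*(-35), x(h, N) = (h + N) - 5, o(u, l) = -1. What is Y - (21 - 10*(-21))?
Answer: 434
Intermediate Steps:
x(h, N) = -5 + N + h (x(h, N) = (N + h) - 5 = -5 + N + h)
Y = 665 (Y = (-5 - 1 + 6) - 19*(-35) = 0 + 665 = 665)
Y - (21 - 10*(-21)) = 665 - (21 - 10*(-21)) = 665 - (21 + 210) = 665 - 1*231 = 665 - 231 = 434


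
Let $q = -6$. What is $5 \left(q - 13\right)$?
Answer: $-95$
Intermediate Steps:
$5 \left(q - 13\right) = 5 \left(-6 - 13\right) = 5 \left(-19\right) = -95$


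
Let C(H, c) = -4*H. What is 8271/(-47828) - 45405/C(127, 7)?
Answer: 135464292/1518539 ≈ 89.207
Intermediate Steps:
8271/(-47828) - 45405/C(127, 7) = 8271/(-47828) - 45405/((-4*127)) = 8271*(-1/47828) - 45405/(-508) = -8271/47828 - 45405*(-1/508) = -8271/47828 + 45405/508 = 135464292/1518539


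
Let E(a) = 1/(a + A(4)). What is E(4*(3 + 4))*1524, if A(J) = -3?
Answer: 1524/25 ≈ 60.960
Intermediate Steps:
E(a) = 1/(-3 + a) (E(a) = 1/(a - 3) = 1/(-3 + a))
E(4*(3 + 4))*1524 = 1524/(-3 + 4*(3 + 4)) = 1524/(-3 + 4*7) = 1524/(-3 + 28) = 1524/25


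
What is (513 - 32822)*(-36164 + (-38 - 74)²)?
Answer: 763138580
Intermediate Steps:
(513 - 32822)*(-36164 + (-38 - 74)²) = -32309*(-36164 + (-112)²) = -32309*(-36164 + 12544) = -32309*(-23620) = 763138580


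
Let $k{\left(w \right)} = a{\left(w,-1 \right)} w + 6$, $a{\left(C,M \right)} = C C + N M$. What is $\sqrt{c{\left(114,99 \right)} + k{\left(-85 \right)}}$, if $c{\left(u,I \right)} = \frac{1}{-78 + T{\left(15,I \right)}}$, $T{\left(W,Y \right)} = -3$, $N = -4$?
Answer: $\frac{2 i \sqrt{12442795}}{9} \approx 783.87 i$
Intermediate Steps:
$a{\left(C,M \right)} = C^{2} - 4 M$ ($a{\left(C,M \right)} = C C - 4 M = C^{2} - 4 M$)
$k{\left(w \right)} = 6 + w \left(4 + w^{2}\right)$ ($k{\left(w \right)} = \left(w^{2} - -4\right) w + 6 = \left(w^{2} + 4\right) w + 6 = \left(4 + w^{2}\right) w + 6 = w \left(4 + w^{2}\right) + 6 = 6 + w \left(4 + w^{2}\right)$)
$c{\left(u,I \right)} = - \frac{1}{81}$ ($c{\left(u,I \right)} = \frac{1}{-78 - 3} = \frac{1}{-81} = - \frac{1}{81}$)
$\sqrt{c{\left(114,99 \right)} + k{\left(-85 \right)}} = \sqrt{- \frac{1}{81} + \left(6 - 85 \left(4 + \left(-85\right)^{2}\right)\right)} = \sqrt{- \frac{1}{81} + \left(6 - 85 \left(4 + 7225\right)\right)} = \sqrt{- \frac{1}{81} + \left(6 - 614465\right)} = \sqrt{- \frac{1}{81} - 614459} = \sqrt{- \frac{49771180}{81}} = \frac{2 i \sqrt{12442795}}{9}$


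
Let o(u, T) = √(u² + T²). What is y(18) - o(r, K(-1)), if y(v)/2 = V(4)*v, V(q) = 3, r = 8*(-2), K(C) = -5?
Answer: 108 - √281 ≈ 91.237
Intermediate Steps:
r = -16
y(v) = 6*v (y(v) = 2*(3*v) = 6*v)
o(u, T) = √(T² + u²)
y(18) - o(r, K(-1)) = 6*18 - √((-5)² + (-16)²) = 108 - √(25 + 256) = 108 - √281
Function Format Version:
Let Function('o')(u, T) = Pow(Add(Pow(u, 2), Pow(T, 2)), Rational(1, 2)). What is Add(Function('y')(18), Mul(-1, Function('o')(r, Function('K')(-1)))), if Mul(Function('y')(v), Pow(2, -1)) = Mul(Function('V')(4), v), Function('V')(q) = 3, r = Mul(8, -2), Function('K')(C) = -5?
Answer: Add(108, Mul(-1, Pow(281, Rational(1, 2)))) ≈ 91.237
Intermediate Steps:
r = -16
Function('y')(v) = Mul(6, v) (Function('y')(v) = Mul(2, Mul(3, v)) = Mul(6, v))
Function('o')(u, T) = Pow(Add(Pow(T, 2), Pow(u, 2)), Rational(1, 2))
Add(Function('y')(18), Mul(-1, Function('o')(r, Function('K')(-1)))) = Add(Mul(6, 18), Mul(-1, Pow(Add(Pow(-5, 2), Pow(-16, 2)), Rational(1, 2)))) = Add(108, Mul(-1, Pow(Add(25, 256), Rational(1, 2)))) = Add(108, Mul(-1, Pow(281, Rational(1, 2))))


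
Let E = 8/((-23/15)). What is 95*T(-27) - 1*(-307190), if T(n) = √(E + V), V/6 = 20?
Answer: 307190 + 380*√3795/23 ≈ 3.0821e+5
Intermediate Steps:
V = 120 (V = 6*20 = 120)
E = -120/23 (E = 8/((-23*1/15)) = 8/(-23/15) = 8*(-15/23) = -120/23 ≈ -5.2174)
T(n) = 4*√3795/23 (T(n) = √(-120/23 + 120) = √(2640/23) = 4*√3795/23)
95*T(-27) - 1*(-307190) = 95*(4*√3795/23) - 1*(-307190) = 380*√3795/23 + 307190 = 307190 + 380*√3795/23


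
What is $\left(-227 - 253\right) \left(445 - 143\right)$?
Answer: $-144960$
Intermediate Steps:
$\left(-227 - 253\right) \left(445 - 143\right) = \left(-227 - 253\right) 302 = \left(-480\right) 302 = -144960$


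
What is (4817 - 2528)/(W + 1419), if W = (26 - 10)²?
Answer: 2289/1675 ≈ 1.3666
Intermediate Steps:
W = 256 (W = 16² = 256)
(4817 - 2528)/(W + 1419) = (4817 - 2528)/(256 + 1419) = 2289/1675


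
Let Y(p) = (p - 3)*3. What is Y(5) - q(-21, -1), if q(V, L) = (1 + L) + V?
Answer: 27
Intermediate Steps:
q(V, L) = 1 + L + V
Y(p) = -9 + 3*p (Y(p) = (-3 + p)*3 = -9 + 3*p)
Y(5) - q(-21, -1) = (-9 + 3*5) - (1 - 1 - 21) = (-9 + 15) - 1*(-21) = 6 + 21 = 27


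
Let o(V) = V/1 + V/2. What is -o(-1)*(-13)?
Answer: -39/2 ≈ -19.500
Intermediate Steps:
o(V) = 3*V/2 (o(V) = V*1 + V*(½) = V + V/2 = 3*V/2)
-o(-1)*(-13) = -3*(-1)/2*(-13) = -1*(-3/2)*(-13) = (3/2)*(-13) = -39/2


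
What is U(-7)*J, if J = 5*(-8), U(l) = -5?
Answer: 200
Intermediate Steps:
J = -40
U(-7)*J = -5*(-40) = 200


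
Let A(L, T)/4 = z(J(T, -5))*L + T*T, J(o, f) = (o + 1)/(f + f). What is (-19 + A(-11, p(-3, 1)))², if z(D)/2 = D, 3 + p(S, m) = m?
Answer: 3481/25 ≈ 139.24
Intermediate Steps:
J(o, f) = (1 + o)/(2*f) (J(o, f) = (1 + o)/((2*f)) = (1 + o)*(1/(2*f)) = (1 + o)/(2*f))
p(S, m) = -3 + m
z(D) = 2*D
A(L, T) = 4*T² + 4*L*(-⅕ - T/5) (A(L, T) = 4*((2*((½)*(1 + T)/(-5)))*L + T*T) = 4*((2*((½)*(-⅕)*(1 + T)))*L + T²) = 4*((2*(-⅒ - T/10))*L + T²) = 4*((-⅕ - T/5)*L + T²) = 4*(L*(-⅕ - T/5) + T²) = 4*(T² + L*(-⅕ - T/5)) = 4*T² + 4*L*(-⅕ - T/5))
(-19 + A(-11, p(-3, 1)))² = (-19 + (4*(-3 + 1)² - ⅘*(-11)*(1 + (-3 + 1))))² = (-19 + (4*(-2)² - ⅘*(-11)*(1 - 2)))² = (-19 + (4*4 - ⅘*(-11)*(-1)))² = (-19 + (16 - 44/5))² = (-19 + 36/5)² = (-59/5)² = 3481/25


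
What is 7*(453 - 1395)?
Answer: -6594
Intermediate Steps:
7*(453 - 1395) = 7*(-942) = -6594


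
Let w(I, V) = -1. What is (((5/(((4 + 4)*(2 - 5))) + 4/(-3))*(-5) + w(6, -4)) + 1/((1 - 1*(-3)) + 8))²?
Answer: 26569/576 ≈ 46.127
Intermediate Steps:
(((5/(((4 + 4)*(2 - 5))) + 4/(-3))*(-5) + w(6, -4)) + 1/((1 - 1*(-3)) + 8))² = (((5/(((4 + 4)*(2 - 5))) + 4/(-3))*(-5) - 1) + 1/((1 - 1*(-3)) + 8))² = (((5/((8*(-3))) + 4*(-⅓))*(-5) - 1) + 1/((1 + 3) + 8))² = (((5/(-24) - 4/3)*(-5) - 1) + 1/(4 + 8))² = (((5*(-1/24) - 4/3)*(-5) - 1) + 1/12)² = (((-5/24 - 4/3)*(-5) - 1) + 1/12)² = ((-37/24*(-5) - 1) + 1/12)² = ((185/24 - 1) + 1/12)² = (161/24 + 1/12)² = (163/24)² = 26569/576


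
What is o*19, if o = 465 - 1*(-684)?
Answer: 21831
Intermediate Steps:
o = 1149 (o = 465 + 684 = 1149)
o*19 = 1149*19 = 21831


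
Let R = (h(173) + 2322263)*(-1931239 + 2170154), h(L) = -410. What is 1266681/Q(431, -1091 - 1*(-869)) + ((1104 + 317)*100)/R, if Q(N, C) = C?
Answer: -46844017537405993/8209937540526 ≈ -5705.8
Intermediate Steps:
R = 554725509495 (R = (-410 + 2322263)*(-1931239 + 2170154) = 2321853*238915 = 554725509495)
1266681/Q(431, -1091 - 1*(-869)) + ((1104 + 317)*100)/R = 1266681/(-1091 - 1*(-869)) + ((1104 + 317)*100)/554725509495 = 1266681/(-1091 + 869) + (1421*100)*(1/554725509495) = 1266681/(-222) + 142100*(1/554725509495) = 1266681*(-1/222) + 28420/110945101899 = -422227/74 + 28420/110945101899 = -46844017537405993/8209937540526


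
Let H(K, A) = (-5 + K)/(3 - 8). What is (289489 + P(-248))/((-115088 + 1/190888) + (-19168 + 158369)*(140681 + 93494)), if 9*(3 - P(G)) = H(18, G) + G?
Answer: 2486963882984/280009323466166565 ≈ 8.8817e-6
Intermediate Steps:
H(K, A) = 1 - K/5 (H(K, A) = (-5 + K)/(-5) = (-5 + K)*(-1/5) = 1 - K/5)
P(G) = 148/45 - G/9 (P(G) = 3 - ((1 - 1/5*18) + G)/9 = 3 - ((1 - 18/5) + G)/9 = 3 - (-13/5 + G)/9 = 3 + (13/45 - G/9) = 148/45 - G/9)
(289489 + P(-248))/((-115088 + 1/190888) + (-19168 + 158369)*(140681 + 93494)) = (289489 + (148/45 - 1/9*(-248)))/((-115088 + 1/190888) + (-19168 + 158369)*(140681 + 93494)) = (289489 + (148/45 + 248/9))/((-115088 + 1/190888) + 139201*234175) = (289489 + 1388/45)/(-21968918143/190888 + 32597394175) = 13028393/(45*(6222429410359257/190888)) = (13028393/45)*(190888/6222429410359257) = 2486963882984/280009323466166565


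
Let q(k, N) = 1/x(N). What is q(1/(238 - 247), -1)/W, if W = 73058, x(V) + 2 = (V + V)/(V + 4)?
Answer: -3/584464 ≈ -5.1329e-6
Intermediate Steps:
x(V) = -2 + 2*V/(4 + V) (x(V) = -2 + (V + V)/(V + 4) = -2 + (2*V)/(4 + V) = -2 + 2*V/(4 + V))
q(k, N) = -½ - N/8 (q(k, N) = 1/(-8/(4 + N)) = -½ - N/8)
q(1/(238 - 247), -1)/W = (-½ - ⅛*(-1))/73058 = (-½ + ⅛)*(1/73058) = -3/8*1/73058 = -3/584464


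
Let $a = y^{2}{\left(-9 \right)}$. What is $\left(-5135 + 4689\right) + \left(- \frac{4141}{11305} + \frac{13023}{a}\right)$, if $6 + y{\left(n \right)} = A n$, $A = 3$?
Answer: $- \frac{594228356}{1367905} \approx -434.41$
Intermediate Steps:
$y{\left(n \right)} = -6 + 3 n$
$a = 1089$ ($a = \left(-6 + 3 \left(-9\right)\right)^{2} = \left(-6 - 27\right)^{2} = \left(-33\right)^{2} = 1089$)
$\left(-5135 + 4689\right) + \left(- \frac{4141}{11305} + \frac{13023}{a}\right) = \left(-5135 + 4689\right) + \left(- \frac{4141}{11305} + \frac{13023}{1089}\right) = -446 + \left(\left(-4141\right) \frac{1}{11305} + 13023 \cdot \frac{1}{1089}\right) = -446 + \left(- \frac{4141}{11305} + \frac{1447}{121}\right) = -446 + \frac{15857274}{1367905} = - \frac{594228356}{1367905}$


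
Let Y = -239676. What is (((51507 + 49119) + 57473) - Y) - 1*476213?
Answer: -78438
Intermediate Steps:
(((51507 + 49119) + 57473) - Y) - 1*476213 = (((51507 + 49119) + 57473) - 1*(-239676)) - 1*476213 = ((100626 + 57473) + 239676) - 476213 = (158099 + 239676) - 476213 = 397775 - 476213 = -78438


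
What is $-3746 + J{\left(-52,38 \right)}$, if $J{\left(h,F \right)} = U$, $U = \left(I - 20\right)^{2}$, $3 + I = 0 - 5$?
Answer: $-2962$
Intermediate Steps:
$I = -8$ ($I = -3 + \left(0 - 5\right) = -3 - 5 = -8$)
$U = 784$ ($U = \left(-8 - 20\right)^{2} = \left(-28\right)^{2} = 784$)
$J{\left(h,F \right)} = 784$
$-3746 + J{\left(-52,38 \right)} = -3746 + 784 = -2962$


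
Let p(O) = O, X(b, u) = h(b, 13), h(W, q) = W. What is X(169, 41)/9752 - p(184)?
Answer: -1794199/9752 ≈ -183.98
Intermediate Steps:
X(b, u) = b
X(169, 41)/9752 - p(184) = 169/9752 - 1*184 = 169*(1/9752) - 184 = 169/9752 - 184 = -1794199/9752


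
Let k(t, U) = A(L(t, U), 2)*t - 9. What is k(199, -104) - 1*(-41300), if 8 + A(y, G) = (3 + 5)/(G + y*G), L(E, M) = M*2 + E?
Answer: 79199/2 ≈ 39600.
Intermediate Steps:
L(E, M) = E + 2*M (L(E, M) = 2*M + E = E + 2*M)
A(y, G) = -8 + 8/(G + G*y) (A(y, G) = -8 + (3 + 5)/(G + y*G) = -8 + 8/(G + G*y))
k(t, U) = -9 + 4*t*(-1 - 4*U - 2*t)/(1 + t + 2*U) (k(t, U) = (8*(1 - 1*2 - 1*2*(t + 2*U))/(2*(1 + (t + 2*U))))*t - 9 = (8*(½)*(1 - 2 + (-4*U - 2*t))/(1 + t + 2*U))*t - 9 = (8*(½)*(-1 - 4*U - 2*t)/(1 + t + 2*U))*t - 9 = (4*(-1 - 4*U - 2*t)/(1 + t + 2*U))*t - 9 = 4*t*(-1 - 4*U - 2*t)/(1 + t + 2*U) - 9 = -9 + 4*t*(-1 - 4*U - 2*t)/(1 + t + 2*U))
k(199, -104) - 1*(-41300) = (-9 - 18*(-104) - 13*199 - 8*199² - 16*(-104)*199)/(1 + 199 + 2*(-104)) - 1*(-41300) = (-9 + 1872 - 2587 - 8*39601 + 331136)/(1 + 199 - 208) + 41300 = (-9 + 1872 - 2587 - 316808 + 331136)/(-8) + 41300 = -⅛*13604 + 41300 = -3401/2 + 41300 = 79199/2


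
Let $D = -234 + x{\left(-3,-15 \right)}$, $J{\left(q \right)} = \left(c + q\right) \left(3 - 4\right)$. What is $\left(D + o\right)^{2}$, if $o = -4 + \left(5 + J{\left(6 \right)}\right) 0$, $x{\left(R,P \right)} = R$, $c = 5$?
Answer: $58081$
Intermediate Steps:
$J{\left(q \right)} = -5 - q$ ($J{\left(q \right)} = \left(5 + q\right) \left(3 - 4\right) = \left(5 + q\right) \left(-1\right) = -5 - q$)
$D = -237$ ($D = -234 - 3 = -237$)
$o = -4$ ($o = -4 + \left(5 - 11\right) 0 = -4 - 0 = -4 + 0 = -4$)
$\left(D + o\right)^{2} = \left(-237 - 4\right)^{2} = \left(-241\right)^{2} = 58081$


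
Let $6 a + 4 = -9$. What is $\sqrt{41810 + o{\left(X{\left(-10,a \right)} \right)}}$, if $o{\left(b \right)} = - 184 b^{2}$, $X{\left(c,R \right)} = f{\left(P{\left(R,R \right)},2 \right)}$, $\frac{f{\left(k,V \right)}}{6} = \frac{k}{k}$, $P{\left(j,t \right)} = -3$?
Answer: $\sqrt{35186} \approx 187.58$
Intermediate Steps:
$a = - \frac{13}{6}$ ($a = - \frac{2}{3} + \frac{1}{6} \left(-9\right) = - \frac{2}{3} - \frac{3}{2} = - \frac{13}{6} \approx -2.1667$)
$f{\left(k,V \right)} = 6$ ($f{\left(k,V \right)} = 6 \frac{k}{k} = 6 \cdot 1 = 6$)
$X{\left(c,R \right)} = 6$
$\sqrt{41810 + o{\left(X{\left(-10,a \right)} \right)}} = \sqrt{41810 - 184 \cdot 6^{2}} = \sqrt{41810 - 6624} = \sqrt{35186}$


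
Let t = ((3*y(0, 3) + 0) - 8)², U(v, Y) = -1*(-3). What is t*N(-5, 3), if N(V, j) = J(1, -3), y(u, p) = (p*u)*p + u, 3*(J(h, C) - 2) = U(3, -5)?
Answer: 192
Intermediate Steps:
U(v, Y) = 3
J(h, C) = 3 (J(h, C) = 2 + (⅓)*3 = 2 + 1 = 3)
y(u, p) = u + u*p² (y(u, p) = u*p² + u = u + u*p²)
N(V, j) = 3
t = 64 (t = ((3*(0*(1 + 3²)) + 0) - 8)² = ((3*(0*(1 + 9)) + 0) - 8)² = ((3*(0*10) + 0) - 8)² = ((3*0 + 0) - 8)² = ((0 + 0) - 8)² = (0 - 8)² = (-8)² = 64)
t*N(-5, 3) = 64*3 = 192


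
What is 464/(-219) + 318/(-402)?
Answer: -42695/14673 ≈ -2.9098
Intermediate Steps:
464/(-219) + 318/(-402) = 464*(-1/219) + 318*(-1/402) = -464/219 - 53/67 = -42695/14673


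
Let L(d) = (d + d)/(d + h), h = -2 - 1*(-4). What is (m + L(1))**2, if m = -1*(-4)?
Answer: 196/9 ≈ 21.778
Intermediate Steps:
m = 4
h = 2 (h = -2 + 4 = 2)
L(d) = 2*d/(2 + d) (L(d) = (d + d)/(d + 2) = (2*d)/(2 + d) = 2*d/(2 + d))
(m + L(1))**2 = (4 + 2*1/(2 + 1))**2 = (4 + 2*1/3)**2 = (4 + 2*1*(1/3))**2 = (4 + 2/3)**2 = (14/3)**2 = 196/9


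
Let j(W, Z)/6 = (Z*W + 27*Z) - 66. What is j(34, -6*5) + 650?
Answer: -10726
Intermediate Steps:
j(W, Z) = -396 + 162*Z + 6*W*Z (j(W, Z) = 6*((Z*W + 27*Z) - 66) = 6*((W*Z + 27*Z) - 66) = 6*((27*Z + W*Z) - 66) = 6*(-66 + 27*Z + W*Z) = -396 + 162*Z + 6*W*Z)
j(34, -6*5) + 650 = (-396 + 162*(-6*5) + 6*34*(-6*5)) + 650 = (-396 + 162*(-30) + 6*34*(-30)) + 650 = (-396 - 4860 - 6120) + 650 = -11376 + 650 = -10726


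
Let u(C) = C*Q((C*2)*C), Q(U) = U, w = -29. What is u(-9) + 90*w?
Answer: -4068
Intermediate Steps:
u(C) = 2*C**3 (u(C) = C*((C*2)*C) = C*((2*C)*C) = C*(2*C**2) = 2*C**3)
u(-9) + 90*w = 2*(-9)**3 + 90*(-29) = 2*(-729) - 2610 = -1458 - 2610 = -4068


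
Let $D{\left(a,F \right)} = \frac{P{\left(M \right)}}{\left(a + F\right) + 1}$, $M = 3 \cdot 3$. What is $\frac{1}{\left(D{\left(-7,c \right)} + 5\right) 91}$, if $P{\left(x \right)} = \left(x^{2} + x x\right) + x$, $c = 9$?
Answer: $\frac{1}{5642} \approx 0.00017724$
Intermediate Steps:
$M = 9$
$P{\left(x \right)} = x + 2 x^{2}$ ($P{\left(x \right)} = \left(x^{2} + x^{2}\right) + x = 2 x^{2} + x = x + 2 x^{2}$)
$D{\left(a,F \right)} = \frac{171}{1 + F + a}$ ($D{\left(a,F \right)} = \frac{9 \left(1 + 2 \cdot 9\right)}{\left(a + F\right) + 1} = \frac{9 \left(1 + 18\right)}{\left(F + a\right) + 1} = \frac{9 \cdot 19}{1 + F + a} = \frac{171}{1 + F + a}$)
$\frac{1}{\left(D{\left(-7,c \right)} + 5\right) 91} = \frac{1}{\left(\frac{171}{1 + 9 - 7} + 5\right) 91} = \frac{1}{\left(\frac{171}{3} + 5\right) 91} = \frac{1}{\left(171 \cdot \frac{1}{3} + 5\right) 91} = \frac{1}{\left(57 + 5\right) 91} = \frac{1}{62 \cdot 91} = \frac{1}{5642}$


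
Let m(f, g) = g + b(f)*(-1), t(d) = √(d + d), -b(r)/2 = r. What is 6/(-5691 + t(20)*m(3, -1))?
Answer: -34146/32386481 - 60*√10/32386481 ≈ -0.0010602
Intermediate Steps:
b(r) = -2*r
t(d) = √2*√d (t(d) = √(2*d) = √2*√d)
m(f, g) = g + 2*f (m(f, g) = g - 2*f*(-1) = g + 2*f)
6/(-5691 + t(20)*m(3, -1)) = 6/(-5691 + (√2*√20)*(-1 + 2*3)) = 6/(-5691 + (√2*(2*√5))*(-1 + 6)) = 6/(-5691 + (2*√10)*5) = 6/(-5691 + 10*√10)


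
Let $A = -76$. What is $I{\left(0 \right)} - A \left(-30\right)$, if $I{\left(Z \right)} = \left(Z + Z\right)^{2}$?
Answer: $-2280$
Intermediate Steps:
$I{\left(Z \right)} = 4 Z^{2}$ ($I{\left(Z \right)} = \left(2 Z\right)^{2} = 4 Z^{2}$)
$I{\left(0 \right)} - A \left(-30\right) = 4 \cdot 0^{2} - \left(-76\right) \left(-30\right) = 4 \cdot 0 - 2280 = 0 - 2280 = -2280$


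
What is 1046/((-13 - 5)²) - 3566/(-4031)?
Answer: 2685905/653022 ≈ 4.1130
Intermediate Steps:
1046/((-13 - 5)²) - 3566/(-4031) = 1046/((-18)²) - 3566*(-1/4031) = 1046/324 + 3566/4031 = 1046*(1/324) + 3566/4031 = 523/162 + 3566/4031 = 2685905/653022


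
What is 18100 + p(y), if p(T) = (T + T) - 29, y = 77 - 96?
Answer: 18033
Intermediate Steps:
y = -19
p(T) = -29 + 2*T (p(T) = 2*T - 29 = -29 + 2*T)
18100 + p(y) = 18100 + (-29 + 2*(-19)) = 18100 + (-29 - 38) = 18100 - 67 = 18033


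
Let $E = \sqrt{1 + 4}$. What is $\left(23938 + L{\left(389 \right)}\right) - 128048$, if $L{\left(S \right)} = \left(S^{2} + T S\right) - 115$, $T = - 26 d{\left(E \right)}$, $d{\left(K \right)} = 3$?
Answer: $16754$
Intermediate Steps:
$E = \sqrt{5} \approx 2.2361$
$T = -78$ ($T = \left(-26\right) 3 = -78$)
$L{\left(S \right)} = -115 + S^{2} - 78 S$ ($L{\left(S \right)} = \left(S^{2} - 78 S\right) - 115 = -115 + S^{2} - 78 S$)
$\left(23938 + L{\left(389 \right)}\right) - 128048 = \left(23938 - \left(30457 - 151321\right)\right) - 128048 = \left(23938 - -120864\right) + \left(-128823 + 775\right) = \left(23938 + 120864\right) - 128048 = 144802 - 128048 = 16754$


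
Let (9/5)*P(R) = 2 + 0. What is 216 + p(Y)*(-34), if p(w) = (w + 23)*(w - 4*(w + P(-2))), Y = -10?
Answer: -99716/9 ≈ -11080.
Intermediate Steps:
P(R) = 10/9 (P(R) = 5*(2 + 0)/9 = (5/9)*2 = 10/9)
p(w) = (23 + w)*(-40/9 - 3*w) (p(w) = (w + 23)*(w - 4*(w + 10/9)) = (23 + w)*(w - 4*(10/9 + w)) = (23 + w)*(w + (-40/9 - 4*w)) = (23 + w)*(-40/9 - 3*w))
216 + p(Y)*(-34) = 216 + (-920/9 - 3*(-10)**2 - 661/9*(-10))*(-34) = 216 + (-920/9 - 3*100 + 6610/9)*(-34) = 216 + (-920/9 - 300 + 6610/9)*(-34) = 216 + (2990/9)*(-34) = 216 - 101660/9 = -99716/9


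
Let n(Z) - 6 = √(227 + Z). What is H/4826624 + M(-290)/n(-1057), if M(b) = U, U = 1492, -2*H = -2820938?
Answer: 22214702101/2089928192 - 746*I*√830/433 ≈ 10.629 - 49.635*I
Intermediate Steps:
H = 1410469 (H = -½*(-2820938) = 1410469)
M(b) = 1492
n(Z) = 6 + √(227 + Z)
H/4826624 + M(-290)/n(-1057) = 1410469/4826624 + 1492/(6 + √(227 - 1057)) = 1410469*(1/4826624) + 1492/(6 + √(-830)) = 1410469/4826624 + 1492/(6 + I*√830)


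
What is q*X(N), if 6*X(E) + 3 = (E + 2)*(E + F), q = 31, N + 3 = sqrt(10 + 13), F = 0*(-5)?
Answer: 713/6 - 62*sqrt(23)/3 ≈ 19.719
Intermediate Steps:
F = 0
N = -3 + sqrt(23) (N = -3 + sqrt(10 + 13) = -3 + sqrt(23) ≈ 1.7958)
X(E) = -1/2 + E*(2 + E)/6 (X(E) = -1/2 + ((E + 2)*(E + 0))/6 = -1/2 + ((2 + E)*E)/6 = -1/2 + (E*(2 + E))/6 = -1/2 + E*(2 + E)/6)
q*X(N) = 31*(-1/2 + (-3 + sqrt(23))/3 + (-3 + sqrt(23))**2/6) = 31*(-1/2 + (-1 + sqrt(23)/3) + (-3 + sqrt(23))**2/6) = 31*(-3/2 + sqrt(23)/3 + (-3 + sqrt(23))**2/6) = -93/2 + 31*sqrt(23)/3 + 31*(-3 + sqrt(23))**2/6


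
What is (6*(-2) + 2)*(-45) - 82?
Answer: 368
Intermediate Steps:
(6*(-2) + 2)*(-45) - 82 = (-12 + 2)*(-45) - 82 = -10*(-45) - 82 = 450 - 82 = 368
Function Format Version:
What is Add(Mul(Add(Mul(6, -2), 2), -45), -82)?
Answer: 368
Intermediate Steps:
Add(Mul(Add(Mul(6, -2), 2), -45), -82) = Add(Mul(Add(-12, 2), -45), -82) = Add(Mul(-10, -45), -82) = Add(450, -82) = 368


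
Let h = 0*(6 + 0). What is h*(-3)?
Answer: 0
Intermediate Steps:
h = 0 (h = 0*6 = 0)
h*(-3) = 0*(-3) = 0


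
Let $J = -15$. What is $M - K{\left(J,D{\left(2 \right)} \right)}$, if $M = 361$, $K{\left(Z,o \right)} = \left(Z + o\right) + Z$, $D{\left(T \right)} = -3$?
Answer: $394$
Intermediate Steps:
$K{\left(Z,o \right)} = o + 2 Z$
$M - K{\left(J,D{\left(2 \right)} \right)} = 361 - \left(-3 + 2 \left(-15\right)\right) = 361 - \left(-3 - 30\right) = 361 - -33 = 361 + 33 = 394$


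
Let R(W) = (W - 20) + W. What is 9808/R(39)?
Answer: 4904/29 ≈ 169.10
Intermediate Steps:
R(W) = -20 + 2*W (R(W) = (-20 + W) + W = -20 + 2*W)
9808/R(39) = 9808/(-20 + 2*39) = 9808/(-20 + 78) = 9808/58 = 9808*(1/58) = 4904/29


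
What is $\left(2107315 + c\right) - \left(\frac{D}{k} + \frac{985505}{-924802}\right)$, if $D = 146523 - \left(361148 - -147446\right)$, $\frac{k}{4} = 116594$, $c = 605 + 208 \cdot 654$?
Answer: $\frac{483914769272295163}{215652728776} \approx 2.244 \cdot 10^{6}$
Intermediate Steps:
$c = 136637$ ($c = 605 + 136032 = 136637$)
$k = 466376$ ($k = 4 \cdot 116594 = 466376$)
$D = -362071$ ($D = 146523 - \left(361148 + 147446\right) = 146523 - 508594 = -362071$)
$\left(2107315 + c\right) - \left(\frac{D}{k} + \frac{985505}{-924802}\right) = \left(2107315 + 136637\right) - \left(- \frac{362071}{466376} + \frac{985505}{-924802}\right) = 2243952 - \left(\left(-362071\right) \frac{1}{466376} + 985505 \left(- \frac{1}{924802}\right)\right) = 2243952 - \left(- \frac{362071}{466376} - \frac{985505}{924802}\right) = 2243952 - - \frac{397229932411}{215652728776} = 2243952 + \frac{397229932411}{215652728776} = \frac{483914769272295163}{215652728776}$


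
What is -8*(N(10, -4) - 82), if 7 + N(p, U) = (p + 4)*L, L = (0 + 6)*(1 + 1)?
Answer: -632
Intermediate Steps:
L = 12 (L = 6*2 = 12)
N(p, U) = 41 + 12*p (N(p, U) = -7 + (p + 4)*12 = -7 + (4 + p)*12 = -7 + (48 + 12*p) = 41 + 12*p)
-8*(N(10, -4) - 82) = -8*((41 + 12*10) - 82) = -8*((41 + 120) - 82) = -8*(161 - 82) = -8*79 = -632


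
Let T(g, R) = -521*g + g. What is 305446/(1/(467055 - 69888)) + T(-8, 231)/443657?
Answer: 53821393354493834/443657 ≈ 1.2131e+11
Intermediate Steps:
T(g, R) = -520*g
305446/(1/(467055 - 69888)) + T(-8, 231)/443657 = 305446/(1/(467055 - 69888)) - 520*(-8)/443657 = 305446/(1/397167) + 4160*(1/443657) = 305446/(1/397167) + 4160/443657 = 305446*397167 + 4160/443657 = 121313071482 + 4160/443657 = 53821393354493834/443657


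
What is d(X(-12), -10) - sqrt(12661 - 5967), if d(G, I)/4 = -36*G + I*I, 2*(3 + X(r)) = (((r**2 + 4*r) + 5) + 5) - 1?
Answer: -6728 - sqrt(6694) ≈ -6809.8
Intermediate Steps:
X(r) = 3/2 + r**2/2 + 2*r (X(r) = -3 + ((((r**2 + 4*r) + 5) + 5) - 1)/2 = -3 + (((5 + r**2 + 4*r) + 5) - 1)/2 = -3 + ((10 + r**2 + 4*r) - 1)/2 = -3 + (9 + r**2 + 4*r)/2 = -3 + (9/2 + r**2/2 + 2*r) = 3/2 + r**2/2 + 2*r)
d(G, I) = -144*G + 4*I**2 (d(G, I) = 4*(-36*G + I*I) = 4*(-36*G + I**2) = 4*(I**2 - 36*G) = -144*G + 4*I**2)
d(X(-12), -10) - sqrt(12661 - 5967) = (-144*(3/2 + (1/2)*(-12)**2 + 2*(-12)) + 4*(-10)**2) - sqrt(12661 - 5967) = (-144*(3/2 + (1/2)*144 - 24) + 4*100) - sqrt(6694) = (-144*(3/2 + 72 - 24) + 400) - sqrt(6694) = (-144*99/2 + 400) - sqrt(6694) = (-7128 + 400) - sqrt(6694) = -6728 - sqrt(6694)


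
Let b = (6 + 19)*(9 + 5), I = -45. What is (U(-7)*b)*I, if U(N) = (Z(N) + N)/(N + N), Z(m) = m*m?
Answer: 47250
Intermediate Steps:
Z(m) = m²
U(N) = (N + N²)/(2*N) (U(N) = (N² + N)/(N + N) = (N + N²)/((2*N)) = (N + N²)*(1/(2*N)) = (N + N²)/(2*N))
b = 350 (b = 25*14 = 350)
(U(-7)*b)*I = ((½ + (½)*(-7))*350)*(-45) = ((½ - 7/2)*350)*(-45) = -3*350*(-45) = -1050*(-45) = 47250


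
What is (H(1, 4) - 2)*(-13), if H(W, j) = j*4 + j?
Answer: -234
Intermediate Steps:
H(W, j) = 5*j (H(W, j) = 4*j + j = 5*j)
(H(1, 4) - 2)*(-13) = (5*4 - 2)*(-13) = (20 - 2)*(-13) = 18*(-13) = -234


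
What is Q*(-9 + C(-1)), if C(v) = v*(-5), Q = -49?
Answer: 196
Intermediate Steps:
C(v) = -5*v
Q*(-9 + C(-1)) = -49*(-9 - 5*(-1)) = -49*(-9 + 5) = -49*(-4) = 196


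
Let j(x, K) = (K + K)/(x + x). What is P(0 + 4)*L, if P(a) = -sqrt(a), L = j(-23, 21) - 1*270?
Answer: 12462/23 ≈ 541.83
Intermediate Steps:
j(x, K) = K/x (j(x, K) = (2*K)/((2*x)) = (2*K)*(1/(2*x)) = K/x)
L = -6231/23 (L = 21/(-23) - 1*270 = 21*(-1/23) - 270 = -21/23 - 270 = -6231/23 ≈ -270.91)
P(0 + 4)*L = -sqrt(0 + 4)*(-6231/23) = -sqrt(4)*(-6231/23) = -1*2*(-6231/23) = -2*(-6231/23) = 12462/23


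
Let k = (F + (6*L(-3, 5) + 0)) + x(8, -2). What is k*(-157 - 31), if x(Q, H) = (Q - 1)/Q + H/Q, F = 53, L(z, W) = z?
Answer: -13395/2 ≈ -6697.5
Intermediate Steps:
x(Q, H) = H/Q + (-1 + Q)/Q (x(Q, H) = (-1 + Q)/Q + H/Q = H/Q + (-1 + Q)/Q)
k = 285/8 (k = (53 + (6*(-3) + 0)) + (-1 - 2 + 8)/8 = (53 + (-18 + 0)) + (⅛)*5 = (53 - 18) + 5/8 = 35 + 5/8 = 285/8 ≈ 35.625)
k*(-157 - 31) = 285*(-157 - 31)/8 = (285/8)*(-188) = -13395/2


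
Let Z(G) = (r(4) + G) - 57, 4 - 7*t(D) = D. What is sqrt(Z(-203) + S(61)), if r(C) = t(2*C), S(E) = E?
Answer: I*sqrt(9779)/7 ≈ 14.127*I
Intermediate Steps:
t(D) = 4/7 - D/7
r(C) = 4/7 - 2*C/7
Z(G) = -403/7 + G (Z(G) = ((4/7 - 2/7*4) + G) - 57 = ((4/7 - 8/7) + G) - 57 = (-4/7 + G) - 57 = -403/7 + G)
sqrt(Z(-203) + S(61)) = sqrt((-403/7 - 203) + 61) = sqrt(-1824/7 + 61) = sqrt(-1397/7) = I*sqrt(9779)/7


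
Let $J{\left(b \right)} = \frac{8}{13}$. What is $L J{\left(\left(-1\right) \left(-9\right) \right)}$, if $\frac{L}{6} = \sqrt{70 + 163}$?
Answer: $\frac{48 \sqrt{233}}{13} \approx 56.361$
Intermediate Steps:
$J{\left(b \right)} = \frac{8}{13}$ ($J{\left(b \right)} = 8 \cdot \frac{1}{13} = \frac{8}{13}$)
$L = 6 \sqrt{233}$ ($L = 6 \sqrt{70 + 163} = 6 \sqrt{233} \approx 91.586$)
$L J{\left(\left(-1\right) \left(-9\right) \right)} = 6 \sqrt{233} \cdot \frac{8}{13} = \frac{48 \sqrt{233}}{13}$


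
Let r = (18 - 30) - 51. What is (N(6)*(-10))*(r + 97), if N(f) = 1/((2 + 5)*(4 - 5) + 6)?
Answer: 340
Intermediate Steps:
N(f) = -1 (N(f) = 1/(7*(-1) + 6) = 1/(-7 + 6) = 1/(-1) = -1)
r = -63 (r = -12 - 51 = -63)
(N(6)*(-10))*(r + 97) = (-1*(-10))*(-63 + 97) = 10*34 = 340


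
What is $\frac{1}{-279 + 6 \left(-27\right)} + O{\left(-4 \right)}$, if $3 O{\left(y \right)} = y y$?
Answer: $\frac{2351}{441} \approx 5.3311$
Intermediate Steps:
$O{\left(y \right)} = \frac{y^{2}}{3}$ ($O{\left(y \right)} = \frac{y y}{3} = \frac{y^{2}}{3}$)
$\frac{1}{-279 + 6 \left(-27\right)} + O{\left(-4 \right)} = \frac{1}{-279 + 6 \left(-27\right)} + \frac{\left(-4\right)^{2}}{3} = \frac{1}{-279 - 162} + \frac{1}{3} \cdot 16 = \frac{1}{-441} + \frac{16}{3} = - \frac{1}{441} + \frac{16}{3} = \frac{2351}{441}$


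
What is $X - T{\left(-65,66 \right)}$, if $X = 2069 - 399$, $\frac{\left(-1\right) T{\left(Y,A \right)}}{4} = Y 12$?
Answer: $-1450$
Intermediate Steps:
$T{\left(Y,A \right)} = - 48 Y$ ($T{\left(Y,A \right)} = - 4 Y 12 = - 4 \cdot 12 Y = - 48 Y$)
$X = 1670$
$X - T{\left(-65,66 \right)} = 1670 - \left(-48\right) \left(-65\right) = 1670 - 3120 = -1450$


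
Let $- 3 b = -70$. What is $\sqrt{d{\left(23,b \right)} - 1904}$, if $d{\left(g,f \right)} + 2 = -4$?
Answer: $i \sqrt{1910} \approx 43.704 i$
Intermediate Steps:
$b = \frac{70}{3}$ ($b = \left(- \frac{1}{3}\right) \left(-70\right) = \frac{70}{3} \approx 23.333$)
$d{\left(g,f \right)} = -6$ ($d{\left(g,f \right)} = -2 - 4 = -6$)
$\sqrt{d{\left(23,b \right)} - 1904} = \sqrt{-6 - 1904} = \sqrt{-1910} = i \sqrt{1910}$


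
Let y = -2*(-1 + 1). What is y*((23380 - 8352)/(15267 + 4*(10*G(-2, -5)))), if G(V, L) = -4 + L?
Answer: 0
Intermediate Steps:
y = 0 (y = -2*0 = 0)
y*((23380 - 8352)/(15267 + 4*(10*G(-2, -5)))) = 0*((23380 - 8352)/(15267 + 4*(10*(-4 - 5)))) = 0*(15028/(15267 + 4*(10*(-9)))) = 0*(15028/(15267 + 4*(-90))) = 0*(15028/(15267 - 360)) = 0*(15028/14907) = 0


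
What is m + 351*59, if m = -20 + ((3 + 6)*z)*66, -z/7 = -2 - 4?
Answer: 45637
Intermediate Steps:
z = 42 (z = -7*(-2 - 4) = -7*(-6) = 42)
m = 24928 (m = -20 + ((3 + 6)*42)*66 = -20 + (9*42)*66 = -20 + 378*66 = -20 + 24948 = 24928)
m + 351*59 = 24928 + 351*59 = 24928 + 20709 = 45637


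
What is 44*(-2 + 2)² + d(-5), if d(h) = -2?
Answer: -2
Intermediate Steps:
44*(-2 + 2)² + d(-5) = 44*(-2 + 2)² - 2 = 44*0² - 2 = 44*0 - 2 = 0 - 2 = -2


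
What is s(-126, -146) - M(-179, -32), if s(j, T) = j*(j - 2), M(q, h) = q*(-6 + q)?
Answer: -16987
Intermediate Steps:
s(j, T) = j*(-2 + j)
s(-126, -146) - M(-179, -32) = -126*(-2 - 126) - (-179)*(-6 - 179) = -126*(-128) - (-179)*(-185) = 16128 - 1*33115 = 16128 - 33115 = -16987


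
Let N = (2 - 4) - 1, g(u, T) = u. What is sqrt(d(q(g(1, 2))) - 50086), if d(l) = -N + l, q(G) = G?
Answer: I*sqrt(50082) ≈ 223.79*I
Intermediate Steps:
N = -3 (N = -2 - 1 = -3)
d(l) = 3 + l (d(l) = -1*(-3) + l = 3 + l)
sqrt(d(q(g(1, 2))) - 50086) = sqrt((3 + 1) - 50086) = sqrt(4 - 50086) = sqrt(-50082) = I*sqrt(50082)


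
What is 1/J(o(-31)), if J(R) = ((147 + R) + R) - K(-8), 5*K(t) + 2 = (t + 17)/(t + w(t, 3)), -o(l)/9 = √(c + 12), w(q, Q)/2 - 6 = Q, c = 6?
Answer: 368050/39604321 + 135000*√2/39604321 ≈ 0.014114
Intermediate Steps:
w(q, Q) = 12 + 2*Q
o(l) = -27*√2 (o(l) = -9*√(6 + 12) = -27*√2)
K(t) = -⅖ + (17 + t)/(5*(18 + t)) (K(t) = -⅖ + ((t + 17)/(t + (12 + 2*3)))/5 = -⅖ + ((17 + t)/(t + (12 + 6)))/5 = -⅖ + ((17 + t)/(t + 18))/5 = -⅖ + ((17 + t)/(18 + t))/5 = -⅖ + (17 + t)/(5*(18 + t)))
J(R) = 7361/50 + 2*R (J(R) = ((147 + R) + R) - (-19 - 1*(-8))/(5*(18 - 8)) = (147 + 2*R) - (-19 + 8)/(5*10) = (147 + 2*R) - (-11)/(5*10) = (147 + 2*R) - 1*(-11/50) = (147 + 2*R) + 11/50 = 7361/50 + 2*R)
1/J(o(-31)) = 1/(7361/50 + 2*(-27*√2)) = 1/(7361/50 - 54*√2)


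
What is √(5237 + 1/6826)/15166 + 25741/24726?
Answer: 25741/24726 + √244014230238/103523116 ≈ 1.0458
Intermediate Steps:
√(5237 + 1/6826)/15166 + 25741/24726 = √(5237 + 1/6826)*(1/15166) + 25741*(1/24726) = √(35747763/6826)*(1/15166) + 25741/24726 = (√244014230238/6826)*(1/15166) + 25741/24726 = √244014230238/103523116 + 25741/24726 = 25741/24726 + √244014230238/103523116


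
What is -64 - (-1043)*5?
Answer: 5151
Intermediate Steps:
-64 - (-1043)*5 = -64 - 149*(-35) = -64 + 5215 = 5151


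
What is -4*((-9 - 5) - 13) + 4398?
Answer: 4506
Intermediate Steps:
-4*((-9 - 5) - 13) + 4398 = -4*(-14 - 13) + 4398 = -4*(-27) + 4398 = 108 + 4398 = 4506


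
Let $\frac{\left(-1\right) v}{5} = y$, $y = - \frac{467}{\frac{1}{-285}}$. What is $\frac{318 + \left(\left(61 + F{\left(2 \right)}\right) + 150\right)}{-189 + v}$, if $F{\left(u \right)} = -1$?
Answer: $- \frac{11}{13868} \approx -0.00079319$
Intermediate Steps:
$y = 133095$ ($y = - \frac{467}{- \frac{1}{285}} = \left(-467\right) \left(-285\right) = 133095$)
$v = -665475$ ($v = \left(-5\right) 133095 = -665475$)
$\frac{318 + \left(\left(61 + F{\left(2 \right)}\right) + 150\right)}{-189 + v} = \frac{318 + \left(\left(61 - 1\right) + 150\right)}{-189 - 665475} = \frac{318 + \left(60 + 150\right)}{-665664} = \left(318 + 210\right) \left(- \frac{1}{665664}\right) = 528 \left(- \frac{1}{665664}\right) = - \frac{11}{13868}$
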